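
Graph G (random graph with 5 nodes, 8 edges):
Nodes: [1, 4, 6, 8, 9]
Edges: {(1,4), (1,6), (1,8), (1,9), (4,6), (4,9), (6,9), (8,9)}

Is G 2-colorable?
The clique on vertices [1, 4, 6, 9] has size 4 > 2, so it alone needs 4 colors.

No, G is not 2-colorable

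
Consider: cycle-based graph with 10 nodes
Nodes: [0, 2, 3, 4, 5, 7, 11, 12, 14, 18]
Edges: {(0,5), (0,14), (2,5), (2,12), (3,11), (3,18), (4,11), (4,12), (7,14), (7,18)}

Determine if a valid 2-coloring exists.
A valid 2-coloring: color 1: [5, 11, 12, 14, 18]; color 2: [0, 2, 3, 4, 7].
(χ(G) = 2 ≤ 2.)

Yes, G is 2-colorable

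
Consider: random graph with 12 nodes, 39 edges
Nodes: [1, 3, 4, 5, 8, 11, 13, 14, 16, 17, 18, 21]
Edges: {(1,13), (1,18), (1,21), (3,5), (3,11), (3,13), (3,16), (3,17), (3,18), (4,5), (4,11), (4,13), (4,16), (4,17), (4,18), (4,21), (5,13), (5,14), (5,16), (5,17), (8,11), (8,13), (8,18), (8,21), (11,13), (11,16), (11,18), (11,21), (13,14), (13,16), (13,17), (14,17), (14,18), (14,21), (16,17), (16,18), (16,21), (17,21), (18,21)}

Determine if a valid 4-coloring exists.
No, G is not 4-colorable

The clique on vertices [4, 11, 16, 18, 21] has size 5 > 4, so it alone needs 5 colors.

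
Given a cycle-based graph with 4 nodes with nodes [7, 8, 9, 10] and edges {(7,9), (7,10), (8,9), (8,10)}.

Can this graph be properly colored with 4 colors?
A valid 4-coloring: color 1: [9, 10]; color 2: [7, 8].
(χ(G) = 2 ≤ 4.)

Yes, G is 4-colorable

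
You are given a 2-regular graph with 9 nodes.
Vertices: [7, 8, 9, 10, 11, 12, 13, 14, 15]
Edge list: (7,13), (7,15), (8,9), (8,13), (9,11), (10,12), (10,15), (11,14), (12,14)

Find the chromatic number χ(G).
Clique number ω(G) = 2 (lower bound: χ ≥ ω).
Odd cycle [10, 15, 7, 13, 8, 9, 11, 14, 12] needs 3 colors (χ ≥ 3).
The coloring below uses 3 colors, so χ(G) = 3.
A valid 3-coloring: color 1: [7, 9, 10, 14]; color 2: [11, 12, 13, 15]; color 3: [8].

χ(G) = 3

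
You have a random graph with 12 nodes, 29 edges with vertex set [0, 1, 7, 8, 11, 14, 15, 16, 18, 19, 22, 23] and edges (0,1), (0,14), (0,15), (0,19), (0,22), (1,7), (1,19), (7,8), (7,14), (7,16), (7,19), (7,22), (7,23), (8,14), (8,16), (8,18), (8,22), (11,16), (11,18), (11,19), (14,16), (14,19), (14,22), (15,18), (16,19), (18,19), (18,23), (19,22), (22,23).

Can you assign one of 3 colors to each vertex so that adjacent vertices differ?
No, G is not 3-colorable

The clique on vertices [7, 8, 14, 16] has size 4 > 3, so it alone needs 4 colors.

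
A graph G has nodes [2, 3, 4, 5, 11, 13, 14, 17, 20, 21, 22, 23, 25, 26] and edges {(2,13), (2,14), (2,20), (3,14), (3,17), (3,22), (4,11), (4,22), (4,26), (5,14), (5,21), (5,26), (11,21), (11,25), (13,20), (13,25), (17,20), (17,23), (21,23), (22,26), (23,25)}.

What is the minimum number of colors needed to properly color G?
Clique number ω(G) = 3 (lower bound: χ ≥ ω).
The clique on [2, 13, 20] has size 3, forcing χ ≥ 3, and the coloring below uses 3 colors, so χ(G) = 3.
A valid 3-coloring: color 1: [5, 11, 20, 22, 23]; color 2: [13, 14, 17, 21, 26]; color 3: [2, 3, 4, 25].

χ(G) = 3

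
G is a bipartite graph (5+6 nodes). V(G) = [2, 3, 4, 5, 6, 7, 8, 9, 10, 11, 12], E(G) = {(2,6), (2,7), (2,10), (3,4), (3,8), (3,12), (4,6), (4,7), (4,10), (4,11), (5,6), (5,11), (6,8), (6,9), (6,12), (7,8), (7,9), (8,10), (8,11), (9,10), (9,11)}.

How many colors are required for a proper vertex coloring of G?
χ(G) = 2

Clique number ω(G) = 2 (lower bound: χ ≥ ω).
The graph is bipartite (no odd cycle), so 2 colors suffice: χ(G) = 2.
A valid 2-coloring: color 1: [3, 6, 7, 10, 11]; color 2: [2, 4, 5, 8, 9, 12].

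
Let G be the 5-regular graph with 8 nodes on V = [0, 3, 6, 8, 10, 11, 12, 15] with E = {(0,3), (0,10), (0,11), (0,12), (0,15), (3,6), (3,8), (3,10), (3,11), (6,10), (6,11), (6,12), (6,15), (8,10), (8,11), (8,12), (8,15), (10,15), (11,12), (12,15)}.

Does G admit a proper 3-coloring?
No, G is not 3-colorable

Odd cycle [12, 15, 10, 3, 11] needs 3 colors (χ ≥ 3).
Vertex 0 is adjacent to every vertex of [3, 10, 11, 12, 15], which already need 3 colors among themselves, so 0 needs a new color (χ ≥ 4).
Hence χ(G) ≥ 4 > 3, so no proper 3-coloring exists.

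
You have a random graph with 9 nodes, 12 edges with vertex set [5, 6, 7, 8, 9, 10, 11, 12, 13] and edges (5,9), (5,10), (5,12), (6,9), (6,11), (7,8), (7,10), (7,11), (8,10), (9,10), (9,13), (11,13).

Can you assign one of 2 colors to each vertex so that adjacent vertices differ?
The clique on vertices [7, 8, 10] has size 3 > 2, so it alone needs 3 colors.

No, G is not 2-colorable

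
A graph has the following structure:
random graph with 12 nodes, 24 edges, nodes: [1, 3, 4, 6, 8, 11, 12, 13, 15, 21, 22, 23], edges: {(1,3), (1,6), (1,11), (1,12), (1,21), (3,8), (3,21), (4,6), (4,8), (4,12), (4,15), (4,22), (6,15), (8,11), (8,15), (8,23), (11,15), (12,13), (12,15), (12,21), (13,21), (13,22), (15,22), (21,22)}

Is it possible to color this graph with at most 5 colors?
A valid 5-coloring: color 1: [1, 13, 15, 23]; color 2: [4, 11, 21]; color 3: [6, 8, 12, 22]; color 4: [3].
(χ(G) = 4 ≤ 5.)

Yes, G is 5-colorable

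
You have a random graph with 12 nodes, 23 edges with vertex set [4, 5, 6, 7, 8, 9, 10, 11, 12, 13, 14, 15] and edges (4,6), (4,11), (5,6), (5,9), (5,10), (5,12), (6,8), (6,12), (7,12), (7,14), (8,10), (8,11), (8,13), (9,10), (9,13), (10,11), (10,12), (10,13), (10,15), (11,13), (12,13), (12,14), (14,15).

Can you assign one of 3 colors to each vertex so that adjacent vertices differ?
The clique on vertices [8, 10, 11, 13] has size 4 > 3, so it alone needs 4 colors.

No, G is not 3-colorable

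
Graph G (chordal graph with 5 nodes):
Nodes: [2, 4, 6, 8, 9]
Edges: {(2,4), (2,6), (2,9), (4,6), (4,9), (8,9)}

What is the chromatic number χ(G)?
Clique number ω(G) = 3 (lower bound: χ ≥ ω).
The clique on [2, 4, 9] has size 3, forcing χ ≥ 3, and the coloring below uses 3 colors, so χ(G) = 3.
A valid 3-coloring: color 1: [2, 8]; color 2: [4]; color 3: [6, 9].

χ(G) = 3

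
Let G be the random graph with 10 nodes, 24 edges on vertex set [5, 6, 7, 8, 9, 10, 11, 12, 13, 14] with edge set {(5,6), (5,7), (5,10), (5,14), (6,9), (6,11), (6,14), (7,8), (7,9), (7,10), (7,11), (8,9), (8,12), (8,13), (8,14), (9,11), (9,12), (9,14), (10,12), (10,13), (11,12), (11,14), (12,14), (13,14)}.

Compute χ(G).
Clique number ω(G) = 4 (lower bound: χ ≥ ω).
The clique on [8, 9, 12, 14] has size 4, forcing χ ≥ 4, and the coloring below uses 4 colors, so χ(G) = 4.
A valid 4-coloring: color 1: [10, 14]; color 2: [5, 9, 13]; color 3: [8, 11]; color 4: [6, 7, 12].

χ(G) = 4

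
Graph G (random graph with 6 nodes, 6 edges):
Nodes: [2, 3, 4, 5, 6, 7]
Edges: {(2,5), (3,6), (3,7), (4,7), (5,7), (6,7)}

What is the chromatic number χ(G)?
Clique number ω(G) = 3 (lower bound: χ ≥ ω).
The clique on [3, 6, 7] has size 3, forcing χ ≥ 3, and the coloring below uses 3 colors, so χ(G) = 3.
A valid 3-coloring: color 1: [2, 7]; color 2: [4, 5, 6]; color 3: [3].

χ(G) = 3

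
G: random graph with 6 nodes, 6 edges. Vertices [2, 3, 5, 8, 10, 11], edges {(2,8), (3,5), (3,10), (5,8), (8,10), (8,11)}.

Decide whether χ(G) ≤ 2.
A valid 2-coloring: color 1: [3, 8]; color 2: [2, 5, 10, 11].
(χ(G) = 2 ≤ 2.)

Yes, G is 2-colorable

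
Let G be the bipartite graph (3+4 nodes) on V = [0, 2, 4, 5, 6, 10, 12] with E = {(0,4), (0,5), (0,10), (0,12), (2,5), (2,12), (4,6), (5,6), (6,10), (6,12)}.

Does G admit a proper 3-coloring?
Yes, G is 3-colorable

A valid 3-coloring: color 1: [0, 2, 6]; color 2: [4, 5, 10, 12].
(χ(G) = 2 ≤ 3.)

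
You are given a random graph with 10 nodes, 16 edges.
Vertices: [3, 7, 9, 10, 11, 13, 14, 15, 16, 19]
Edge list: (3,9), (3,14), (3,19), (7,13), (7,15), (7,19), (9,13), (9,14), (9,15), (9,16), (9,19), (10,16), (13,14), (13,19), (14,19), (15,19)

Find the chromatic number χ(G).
χ(G) = 4

Clique number ω(G) = 4 (lower bound: χ ≥ ω).
The clique on [3, 9, 14, 19] has size 4, forcing χ ≥ 4, and the coloring below uses 4 colors, so χ(G) = 4.
A valid 4-coloring: color 1: [7, 9, 10, 11]; color 2: [16, 19]; color 3: [14, 15]; color 4: [3, 13].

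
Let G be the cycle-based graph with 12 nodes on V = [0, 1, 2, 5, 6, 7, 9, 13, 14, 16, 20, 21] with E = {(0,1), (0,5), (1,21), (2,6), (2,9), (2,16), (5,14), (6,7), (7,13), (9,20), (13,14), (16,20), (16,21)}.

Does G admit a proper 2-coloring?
A valid 2-coloring: color 1: [1, 5, 6, 9, 13, 16]; color 2: [0, 2, 7, 14, 20, 21].
(χ(G) = 2 ≤ 2.)

Yes, G is 2-colorable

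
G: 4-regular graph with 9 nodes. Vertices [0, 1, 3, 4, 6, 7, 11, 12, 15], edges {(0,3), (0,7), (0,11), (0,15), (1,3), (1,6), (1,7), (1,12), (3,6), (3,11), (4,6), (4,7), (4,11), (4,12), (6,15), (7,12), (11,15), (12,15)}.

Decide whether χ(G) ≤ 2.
No, G is not 2-colorable

The clique on vertices [0, 3, 11] has size 3 > 2, so it alone needs 3 colors.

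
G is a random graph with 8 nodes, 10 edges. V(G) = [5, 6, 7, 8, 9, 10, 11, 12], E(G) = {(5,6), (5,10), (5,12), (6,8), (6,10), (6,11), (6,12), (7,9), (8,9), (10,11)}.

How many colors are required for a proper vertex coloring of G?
Clique number ω(G) = 3 (lower bound: χ ≥ ω).
The clique on [6, 10, 11] has size 3, forcing χ ≥ 3, and the coloring below uses 3 colors, so χ(G) = 3.
A valid 3-coloring: color 1: [6, 9]; color 2: [5, 7, 8, 11]; color 3: [10, 12].

χ(G) = 3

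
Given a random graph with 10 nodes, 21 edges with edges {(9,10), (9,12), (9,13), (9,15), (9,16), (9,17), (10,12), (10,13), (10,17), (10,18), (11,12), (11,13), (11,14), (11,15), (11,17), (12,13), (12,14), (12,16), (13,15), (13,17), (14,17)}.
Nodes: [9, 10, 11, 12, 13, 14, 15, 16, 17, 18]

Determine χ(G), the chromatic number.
χ(G) = 4

Clique number ω(G) = 4 (lower bound: χ ≥ ω).
The clique on [9, 10, 13, 17] has size 4, forcing χ ≥ 4, and the coloring below uses 4 colors, so χ(G) = 4.
A valid 4-coloring: color 1: [12, 15, 17, 18]; color 2: [13, 14, 16]; color 3: [9, 11]; color 4: [10].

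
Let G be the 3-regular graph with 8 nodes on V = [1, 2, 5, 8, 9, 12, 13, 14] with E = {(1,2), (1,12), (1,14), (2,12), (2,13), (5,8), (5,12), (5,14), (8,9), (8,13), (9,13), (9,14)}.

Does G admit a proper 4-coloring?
Yes, G is 4-colorable

A valid 4-coloring: color 1: [1, 5, 13]; color 2: [2, 8, 14]; color 3: [9, 12].
(χ(G) = 3 ≤ 4.)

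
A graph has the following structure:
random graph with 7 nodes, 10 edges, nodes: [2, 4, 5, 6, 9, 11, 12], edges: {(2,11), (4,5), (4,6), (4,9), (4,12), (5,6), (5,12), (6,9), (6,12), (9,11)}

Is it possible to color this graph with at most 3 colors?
The clique on vertices [4, 5, 6, 12] has size 4 > 3, so it alone needs 4 colors.

No, G is not 3-colorable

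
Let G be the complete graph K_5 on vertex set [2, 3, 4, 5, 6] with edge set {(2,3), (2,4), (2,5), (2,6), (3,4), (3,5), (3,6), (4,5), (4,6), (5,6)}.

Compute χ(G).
Clique number ω(G) = 5 (lower bound: χ ≥ ω).
The clique on [2, 3, 4, 5, 6] has size 5, forcing χ ≥ 5, and the coloring below uses 5 colors, so χ(G) = 5.
A valid 5-coloring: color 1: [2]; color 2: [6]; color 3: [3]; color 4: [5]; color 5: [4].

χ(G) = 5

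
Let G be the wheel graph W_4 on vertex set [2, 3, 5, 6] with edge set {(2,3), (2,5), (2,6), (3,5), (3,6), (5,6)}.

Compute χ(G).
χ(G) = 4

Clique number ω(G) = 4 (lower bound: χ ≥ ω).
The clique on [2, 3, 5, 6] has size 4, forcing χ ≥ 4, and the coloring below uses 4 colors, so χ(G) = 4.
A valid 4-coloring: color 1: [6]; color 2: [5]; color 3: [2]; color 4: [3].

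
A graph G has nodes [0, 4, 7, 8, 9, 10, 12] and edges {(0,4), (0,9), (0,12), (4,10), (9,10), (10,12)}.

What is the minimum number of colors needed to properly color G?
χ(G) = 2

Clique number ω(G) = 2 (lower bound: χ ≥ ω).
The graph is bipartite (no odd cycle), so 2 colors suffice: χ(G) = 2.
A valid 2-coloring: color 1: [0, 7, 8, 10]; color 2: [4, 9, 12].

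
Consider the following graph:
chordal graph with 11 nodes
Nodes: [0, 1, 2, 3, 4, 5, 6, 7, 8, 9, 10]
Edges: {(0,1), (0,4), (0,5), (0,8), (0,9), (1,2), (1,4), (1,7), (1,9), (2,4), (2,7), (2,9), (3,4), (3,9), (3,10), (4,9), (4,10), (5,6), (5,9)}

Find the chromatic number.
Clique number ω(G) = 4 (lower bound: χ ≥ ω).
The clique on [0, 1, 4, 9] has size 4, forcing χ ≥ 4, and the coloring below uses 4 colors, so χ(G) = 4.
A valid 4-coloring: color 1: [6, 7, 8, 9, 10]; color 2: [4, 5]; color 3: [0, 2, 3]; color 4: [1].

χ(G) = 4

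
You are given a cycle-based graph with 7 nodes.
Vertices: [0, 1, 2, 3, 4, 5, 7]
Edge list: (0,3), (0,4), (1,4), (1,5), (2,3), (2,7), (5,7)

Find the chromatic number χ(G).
Clique number ω(G) = 2 (lower bound: χ ≥ ω).
Odd cycle [5, 1, 4, 0, 3, 2, 7] needs 3 colors (χ ≥ 3).
The coloring below uses 3 colors, so χ(G) = 3.
A valid 3-coloring: color 1: [2, 4, 5]; color 2: [0, 1, 7]; color 3: [3].

χ(G) = 3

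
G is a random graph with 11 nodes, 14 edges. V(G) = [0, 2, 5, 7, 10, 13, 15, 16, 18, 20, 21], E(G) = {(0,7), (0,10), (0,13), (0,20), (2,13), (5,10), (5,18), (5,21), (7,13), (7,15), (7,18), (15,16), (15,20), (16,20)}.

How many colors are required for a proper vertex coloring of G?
Clique number ω(G) = 3 (lower bound: χ ≥ ω).
The clique on [0, 7, 13] has size 3, forcing χ ≥ 3, and the coloring below uses 3 colors, so χ(G) = 3.
A valid 3-coloring: color 1: [2, 5, 7, 16]; color 2: [0, 15, 18, 21]; color 3: [10, 13, 20].

χ(G) = 3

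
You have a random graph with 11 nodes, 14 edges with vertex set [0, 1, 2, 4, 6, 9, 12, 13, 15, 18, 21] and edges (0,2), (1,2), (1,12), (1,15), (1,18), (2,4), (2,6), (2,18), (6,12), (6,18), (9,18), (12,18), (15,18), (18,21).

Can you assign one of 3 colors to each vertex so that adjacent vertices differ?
A valid 3-coloring: color 1: [0, 4, 13, 18]; color 2: [2, 9, 12, 15, 21]; color 3: [1, 6].
(χ(G) = 3 ≤ 3.)

Yes, G is 3-colorable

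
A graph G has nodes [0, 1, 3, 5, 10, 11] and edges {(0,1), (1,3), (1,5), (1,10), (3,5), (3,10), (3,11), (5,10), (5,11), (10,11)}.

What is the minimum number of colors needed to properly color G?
χ(G) = 4

Clique number ω(G) = 4 (lower bound: χ ≥ ω).
The clique on [1, 3, 5, 10] has size 4, forcing χ ≥ 4, and the coloring below uses 4 colors, so χ(G) = 4.
A valid 4-coloring: color 1: [1, 11]; color 2: [0, 3]; color 3: [10]; color 4: [5].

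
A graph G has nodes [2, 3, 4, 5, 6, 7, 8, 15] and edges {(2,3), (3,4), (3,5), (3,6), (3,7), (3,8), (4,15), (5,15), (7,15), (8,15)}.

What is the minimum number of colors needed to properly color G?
χ(G) = 2

Clique number ω(G) = 2 (lower bound: χ ≥ ω).
The graph is bipartite (no odd cycle), so 2 colors suffice: χ(G) = 2.
A valid 2-coloring: color 1: [3, 15]; color 2: [2, 4, 5, 6, 7, 8].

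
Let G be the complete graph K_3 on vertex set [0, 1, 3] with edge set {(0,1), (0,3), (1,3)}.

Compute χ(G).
χ(G) = 3

Clique number ω(G) = 3 (lower bound: χ ≥ ω).
The clique on [0, 1, 3] has size 3, forcing χ ≥ 3, and the coloring below uses 3 colors, so χ(G) = 3.
A valid 3-coloring: color 1: [3]; color 2: [1]; color 3: [0].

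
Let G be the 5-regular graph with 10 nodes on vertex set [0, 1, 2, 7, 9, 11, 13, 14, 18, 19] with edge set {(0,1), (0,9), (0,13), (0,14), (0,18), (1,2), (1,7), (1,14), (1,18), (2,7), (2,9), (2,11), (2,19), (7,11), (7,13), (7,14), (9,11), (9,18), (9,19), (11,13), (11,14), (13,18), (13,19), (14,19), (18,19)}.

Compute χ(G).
χ(G) = 4

Clique number ω(G) = 3 (lower bound: χ ≥ ω).
Suppose a proper 3-coloring c exists. The clique [0, 1, 14] takes 3 distinct colors; by symmetry let c(0) = 1, c(1) = 2, c(14) = 3.
- Vertex 7: neighbors [1, 14] already have colors [2, 3] ⇒ c(7) = 1.
- Vertex 2: neighbors [7, 1] already have colors [1, 2] ⇒ c(2) = 3.
- Vertex 9: neighbors [0, 2] already have colors [1, 3] ⇒ c(9) = 2.
- Vertex 11: neighbors [7, 9, 2] already have colors [1, 2, 3] — all 3 colors blocked. Contradiction.
The forced assignments end in a contradiction, so G has no proper 3-coloring (χ ≥ 4).
The coloring below uses 4 colors, so χ(G) = 4.
A valid 4-coloring: color 1: [0, 11, 19]; color 2: [2, 14, 18]; color 3: [1, 9, 13]; color 4: [7].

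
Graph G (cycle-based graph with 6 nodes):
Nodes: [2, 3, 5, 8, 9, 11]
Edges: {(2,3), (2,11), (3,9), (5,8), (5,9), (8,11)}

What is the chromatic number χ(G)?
Clique number ω(G) = 2 (lower bound: χ ≥ ω).
The graph is bipartite (no odd cycle), so 2 colors suffice: χ(G) = 2.
A valid 2-coloring: color 1: [3, 5, 11]; color 2: [2, 8, 9].

χ(G) = 2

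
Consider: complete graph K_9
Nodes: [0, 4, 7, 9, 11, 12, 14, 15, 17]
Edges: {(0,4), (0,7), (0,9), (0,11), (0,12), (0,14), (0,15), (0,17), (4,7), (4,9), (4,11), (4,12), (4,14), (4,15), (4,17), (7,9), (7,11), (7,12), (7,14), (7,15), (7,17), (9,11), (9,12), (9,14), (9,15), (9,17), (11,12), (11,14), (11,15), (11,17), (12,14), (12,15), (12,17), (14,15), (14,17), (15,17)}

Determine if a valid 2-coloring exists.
No, G is not 2-colorable

The clique on vertices [0, 4, 7, 9, 11, 12, 14, 15, 17] has size 9 > 2, so it alone needs 9 colors.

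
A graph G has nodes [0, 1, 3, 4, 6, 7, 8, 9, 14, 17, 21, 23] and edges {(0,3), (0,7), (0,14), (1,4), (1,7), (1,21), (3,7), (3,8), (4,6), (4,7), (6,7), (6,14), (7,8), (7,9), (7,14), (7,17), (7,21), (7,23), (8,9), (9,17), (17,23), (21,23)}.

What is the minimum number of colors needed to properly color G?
χ(G) = 4

Clique number ω(G) = 3 (lower bound: χ ≥ ω).
Odd cycle [14, 0, 3, 8, 9, 17, 23, 21, 1, 4, 6] needs 3 colors (χ ≥ 3).
Vertex 7 is adjacent to every vertex of [0, 1, 3, 4, 6, 8, 9, 14, 17, 21, 23], which already need 3 colors among themselves, so 7 needs a new color (χ ≥ 4).
The coloring below uses 4 colors, so χ(G) = 4.
A valid 4-coloring: color 1: [7]; color 2: [3, 4, 9, 14, 23]; color 3: [0, 6, 8, 17, 21]; color 4: [1].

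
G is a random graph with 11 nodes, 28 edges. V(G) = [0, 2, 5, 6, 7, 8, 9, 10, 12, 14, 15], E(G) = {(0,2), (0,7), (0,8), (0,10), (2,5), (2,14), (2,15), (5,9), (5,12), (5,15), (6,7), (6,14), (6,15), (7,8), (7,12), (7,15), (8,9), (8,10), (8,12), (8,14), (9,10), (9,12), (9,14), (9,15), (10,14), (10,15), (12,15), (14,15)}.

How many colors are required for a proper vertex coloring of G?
Clique number ω(G) = 4 (lower bound: χ ≥ ω).
The clique on [8, 9, 10, 14] has size 4, forcing χ ≥ 4, and the coloring below uses 4 colors, so χ(G) = 4.
A valid 4-coloring: color 1: [8, 15]; color 2: [5, 7, 14]; color 3: [0, 6, 9]; color 4: [2, 10, 12].

χ(G) = 4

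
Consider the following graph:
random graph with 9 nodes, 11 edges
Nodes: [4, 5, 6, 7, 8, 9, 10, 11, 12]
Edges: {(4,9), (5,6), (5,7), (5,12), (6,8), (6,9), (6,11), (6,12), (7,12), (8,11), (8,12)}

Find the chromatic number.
χ(G) = 3

Clique number ω(G) = 3 (lower bound: χ ≥ ω).
The clique on [6, 8, 11] has size 3, forcing χ ≥ 3, and the coloring below uses 3 colors, so χ(G) = 3.
A valid 3-coloring: color 1: [4, 6, 7, 10]; color 2: [9, 11, 12]; color 3: [5, 8].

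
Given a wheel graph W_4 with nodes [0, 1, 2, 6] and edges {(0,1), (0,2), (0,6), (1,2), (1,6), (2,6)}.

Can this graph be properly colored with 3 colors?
No, G is not 3-colorable

The clique on vertices [0, 1, 2, 6] has size 4 > 3, so it alone needs 4 colors.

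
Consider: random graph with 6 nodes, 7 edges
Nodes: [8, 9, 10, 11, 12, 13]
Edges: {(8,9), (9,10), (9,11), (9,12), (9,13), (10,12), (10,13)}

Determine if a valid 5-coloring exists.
Yes, G is 5-colorable

A valid 5-coloring: color 1: [9]; color 2: [8, 10, 11]; color 3: [12, 13].
(χ(G) = 3 ≤ 5.)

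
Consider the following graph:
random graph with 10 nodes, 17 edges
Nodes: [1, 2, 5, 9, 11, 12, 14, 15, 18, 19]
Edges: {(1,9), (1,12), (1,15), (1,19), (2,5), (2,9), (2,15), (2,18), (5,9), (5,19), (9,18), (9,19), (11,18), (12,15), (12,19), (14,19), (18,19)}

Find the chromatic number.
Clique number ω(G) = 3 (lower bound: χ ≥ ω).
Suppose a proper 3-coloring c exists. The clique [1, 9, 19] takes 3 distinct colors; by symmetry let c(1) = 1, c(9) = 2, c(19) = 3.
- Vertex 18: neighbors [9, 19] already have colors [2, 3] ⇒ c(18) = 1.
- Vertex 2: neighbors [18, 9] already have colors [1, 2] ⇒ c(2) = 3.
- Vertex 12: neighbors [1, 19] already have colors [1, 3] ⇒ c(12) = 2.
- Vertex 15: neighbors [1, 12, 2] already have colors [1, 2, 3] — all 3 colors blocked. Contradiction.
The forced assignments end in a contradiction, so G has no proper 3-coloring (χ ≥ 4).
The coloring below uses 4 colors, so χ(G) = 4.
A valid 4-coloring: color 1: [2, 11, 19]; color 2: [9, 14, 15]; color 3: [1, 5, 18]; color 4: [12].

χ(G) = 4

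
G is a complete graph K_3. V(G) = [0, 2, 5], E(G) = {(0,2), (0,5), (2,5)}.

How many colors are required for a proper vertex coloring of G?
χ(G) = 3

Clique number ω(G) = 3 (lower bound: χ ≥ ω).
The clique on [0, 2, 5] has size 3, forcing χ ≥ 3, and the coloring below uses 3 colors, so χ(G) = 3.
A valid 3-coloring: color 1: [0]; color 2: [5]; color 3: [2].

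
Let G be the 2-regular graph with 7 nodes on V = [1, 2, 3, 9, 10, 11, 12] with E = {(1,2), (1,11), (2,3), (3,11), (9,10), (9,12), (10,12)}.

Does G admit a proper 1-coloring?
No, G is not 1-colorable

The clique on vertices [9, 10, 12] has size 3 > 1, so it alone needs 3 colors.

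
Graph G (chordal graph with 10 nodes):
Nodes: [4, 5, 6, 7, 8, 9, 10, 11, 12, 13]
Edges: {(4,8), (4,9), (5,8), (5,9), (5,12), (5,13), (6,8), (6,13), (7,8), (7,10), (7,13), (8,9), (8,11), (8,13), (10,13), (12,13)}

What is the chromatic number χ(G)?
Clique number ω(G) = 3 (lower bound: χ ≥ ω).
The clique on [4, 8, 9] has size 3, forcing χ ≥ 3, and the coloring below uses 3 colors, so χ(G) = 3.
A valid 3-coloring: color 1: [8, 10, 12]; color 2: [9, 11, 13]; color 3: [4, 5, 6, 7].

χ(G) = 3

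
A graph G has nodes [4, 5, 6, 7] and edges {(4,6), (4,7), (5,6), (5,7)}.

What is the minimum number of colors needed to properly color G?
χ(G) = 2

Clique number ω(G) = 2 (lower bound: χ ≥ ω).
The graph is bipartite (no odd cycle), so 2 colors suffice: χ(G) = 2.
A valid 2-coloring: color 1: [6, 7]; color 2: [4, 5].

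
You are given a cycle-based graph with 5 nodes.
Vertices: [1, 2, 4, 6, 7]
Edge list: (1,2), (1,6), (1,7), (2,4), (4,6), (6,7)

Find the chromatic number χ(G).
χ(G) = 3

Clique number ω(G) = 3 (lower bound: χ ≥ ω).
The clique on [1, 6, 7] has size 3, forcing χ ≥ 3, and the coloring below uses 3 colors, so χ(G) = 3.
A valid 3-coloring: color 1: [2, 6]; color 2: [1, 4]; color 3: [7].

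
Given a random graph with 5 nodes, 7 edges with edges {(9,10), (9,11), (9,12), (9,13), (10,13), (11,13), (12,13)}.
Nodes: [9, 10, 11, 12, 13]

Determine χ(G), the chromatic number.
χ(G) = 3

Clique number ω(G) = 3 (lower bound: χ ≥ ω).
The clique on [9, 10, 13] has size 3, forcing χ ≥ 3, and the coloring below uses 3 colors, so χ(G) = 3.
A valid 3-coloring: color 1: [9]; color 2: [13]; color 3: [10, 11, 12].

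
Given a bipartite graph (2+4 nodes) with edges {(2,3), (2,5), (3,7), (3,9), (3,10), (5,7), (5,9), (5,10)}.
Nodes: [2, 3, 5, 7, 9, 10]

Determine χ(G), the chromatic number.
χ(G) = 2

Clique number ω(G) = 2 (lower bound: χ ≥ ω).
The graph is bipartite (no odd cycle), so 2 colors suffice: χ(G) = 2.
A valid 2-coloring: color 1: [3, 5]; color 2: [2, 7, 9, 10].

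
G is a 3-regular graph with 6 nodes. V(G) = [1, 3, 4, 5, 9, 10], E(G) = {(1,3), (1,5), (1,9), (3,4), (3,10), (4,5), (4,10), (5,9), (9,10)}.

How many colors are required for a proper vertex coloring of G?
χ(G) = 3

Clique number ω(G) = 3 (lower bound: χ ≥ ω).
The clique on [1, 5, 9] has size 3, forcing χ ≥ 3, and the coloring below uses 3 colors, so χ(G) = 3.
A valid 3-coloring: color 1: [1, 4]; color 2: [5, 10]; color 3: [3, 9].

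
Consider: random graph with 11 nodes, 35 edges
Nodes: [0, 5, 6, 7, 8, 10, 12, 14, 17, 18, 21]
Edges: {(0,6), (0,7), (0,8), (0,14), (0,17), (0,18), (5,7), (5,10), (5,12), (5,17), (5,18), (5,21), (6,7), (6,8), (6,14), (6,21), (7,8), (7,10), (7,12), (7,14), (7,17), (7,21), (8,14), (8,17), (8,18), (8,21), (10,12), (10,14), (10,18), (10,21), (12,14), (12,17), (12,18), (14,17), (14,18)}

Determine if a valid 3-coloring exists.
The clique on vertices [0, 7, 8, 14, 17] has size 5 > 3, so it alone needs 5 colors.

No, G is not 3-colorable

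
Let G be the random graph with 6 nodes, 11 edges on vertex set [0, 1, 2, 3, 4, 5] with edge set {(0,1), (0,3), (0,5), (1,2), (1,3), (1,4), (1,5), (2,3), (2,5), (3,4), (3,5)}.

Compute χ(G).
Clique number ω(G) = 4 (lower bound: χ ≥ ω).
The clique on [0, 1, 3, 5] has size 4, forcing χ ≥ 4, and the coloring below uses 4 colors, so χ(G) = 4.
A valid 4-coloring: color 1: [3]; color 2: [1]; color 3: [4, 5]; color 4: [0, 2].

χ(G) = 4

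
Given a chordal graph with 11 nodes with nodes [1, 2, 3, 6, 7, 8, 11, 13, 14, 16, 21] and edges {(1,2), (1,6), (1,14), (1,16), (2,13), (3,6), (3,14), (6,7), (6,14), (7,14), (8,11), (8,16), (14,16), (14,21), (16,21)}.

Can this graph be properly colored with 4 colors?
Yes, G is 4-colorable

A valid 4-coloring: color 1: [2, 8, 14]; color 2: [1, 3, 7, 11, 13, 21]; color 3: [6, 16].
(χ(G) = 3 ≤ 4.)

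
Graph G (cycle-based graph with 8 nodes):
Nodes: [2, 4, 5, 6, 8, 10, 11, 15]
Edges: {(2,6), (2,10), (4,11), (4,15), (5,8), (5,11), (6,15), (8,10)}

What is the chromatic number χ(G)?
χ(G) = 2

Clique number ω(G) = 2 (lower bound: χ ≥ ω).
The graph is bipartite (no odd cycle), so 2 colors suffice: χ(G) = 2.
A valid 2-coloring: color 1: [2, 8, 11, 15]; color 2: [4, 5, 6, 10].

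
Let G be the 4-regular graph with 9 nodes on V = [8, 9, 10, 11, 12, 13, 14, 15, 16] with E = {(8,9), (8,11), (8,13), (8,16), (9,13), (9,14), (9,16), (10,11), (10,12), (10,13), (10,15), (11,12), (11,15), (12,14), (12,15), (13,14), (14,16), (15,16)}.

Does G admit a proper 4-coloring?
Yes, G is 4-colorable

A valid 4-coloring: color 1: [8, 10, 14]; color 2: [12, 13, 16]; color 3: [9, 11]; color 4: [15].
(χ(G) = 4 ≤ 4.)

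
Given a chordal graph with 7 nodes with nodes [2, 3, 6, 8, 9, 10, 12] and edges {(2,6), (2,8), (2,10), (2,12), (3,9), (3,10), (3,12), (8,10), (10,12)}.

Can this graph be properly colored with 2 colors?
No, G is not 2-colorable

The clique on vertices [2, 8, 10] has size 3 > 2, so it alone needs 3 colors.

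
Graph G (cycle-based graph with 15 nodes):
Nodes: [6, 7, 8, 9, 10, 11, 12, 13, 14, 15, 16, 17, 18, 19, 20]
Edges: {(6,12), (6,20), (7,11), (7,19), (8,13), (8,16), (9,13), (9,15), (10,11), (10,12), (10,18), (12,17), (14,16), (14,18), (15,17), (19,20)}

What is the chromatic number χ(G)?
χ(G) = 3

Clique number ω(G) = 2 (lower bound: χ ≥ ω).
Odd cycle [11, 10, 12, 6, 20, 19, 7] needs 3 colors (χ ≥ 3).
The coloring below uses 3 colors, so χ(G) = 3.
A valid 3-coloring: color 1: [6, 7, 8, 9, 10, 14, 17]; color 2: [11, 12, 13, 15, 16, 18, 19]; color 3: [20].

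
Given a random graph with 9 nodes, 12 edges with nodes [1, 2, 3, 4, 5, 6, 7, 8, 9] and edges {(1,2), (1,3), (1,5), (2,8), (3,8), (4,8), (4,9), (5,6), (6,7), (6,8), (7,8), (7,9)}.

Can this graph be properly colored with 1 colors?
The clique on vertices [6, 7, 8] has size 3 > 1, so it alone needs 3 colors.

No, G is not 1-colorable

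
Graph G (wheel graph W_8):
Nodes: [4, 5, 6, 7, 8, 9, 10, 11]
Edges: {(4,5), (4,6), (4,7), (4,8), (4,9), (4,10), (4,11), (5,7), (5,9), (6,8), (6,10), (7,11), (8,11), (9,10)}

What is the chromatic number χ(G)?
χ(G) = 4

Clique number ω(G) = 3 (lower bound: χ ≥ ω).
Odd cycle [10, 6, 8, 11, 7, 5, 9] needs 3 colors (χ ≥ 3).
Vertex 4 is adjacent to every vertex of [5, 6, 7, 8, 9, 10, 11], which already need 3 colors among themselves, so 4 needs a new color (χ ≥ 4).
The coloring below uses 4 colors, so χ(G) = 4.
A valid 4-coloring: color 1: [4]; color 2: [5, 8, 10]; color 3: [6, 9, 11]; color 4: [7].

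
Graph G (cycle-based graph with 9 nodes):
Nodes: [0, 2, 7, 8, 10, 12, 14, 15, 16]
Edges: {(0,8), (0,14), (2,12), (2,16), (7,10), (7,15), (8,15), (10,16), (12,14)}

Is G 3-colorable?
Yes, G is 3-colorable

A valid 3-coloring: color 1: [2, 8, 10, 14]; color 2: [0, 12, 15, 16]; color 3: [7].
(χ(G) = 3 ≤ 3.)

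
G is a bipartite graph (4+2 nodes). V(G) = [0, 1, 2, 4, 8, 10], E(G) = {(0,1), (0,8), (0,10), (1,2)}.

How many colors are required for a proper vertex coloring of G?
χ(G) = 2

Clique number ω(G) = 2 (lower bound: χ ≥ ω).
The graph is bipartite (no odd cycle), so 2 colors suffice: χ(G) = 2.
A valid 2-coloring: color 1: [0, 2, 4]; color 2: [1, 8, 10].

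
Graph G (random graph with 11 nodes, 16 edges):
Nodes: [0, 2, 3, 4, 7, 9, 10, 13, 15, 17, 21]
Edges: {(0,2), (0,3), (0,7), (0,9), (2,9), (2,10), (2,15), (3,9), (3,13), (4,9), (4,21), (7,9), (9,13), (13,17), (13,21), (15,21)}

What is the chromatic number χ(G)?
χ(G) = 3

Clique number ω(G) = 3 (lower bound: χ ≥ ω).
The clique on [0, 2, 9] has size 3, forcing χ ≥ 3, and the coloring below uses 3 colors, so χ(G) = 3.
A valid 3-coloring: color 1: [9, 10, 17, 21]; color 2: [2, 3, 4, 7]; color 3: [0, 13, 15].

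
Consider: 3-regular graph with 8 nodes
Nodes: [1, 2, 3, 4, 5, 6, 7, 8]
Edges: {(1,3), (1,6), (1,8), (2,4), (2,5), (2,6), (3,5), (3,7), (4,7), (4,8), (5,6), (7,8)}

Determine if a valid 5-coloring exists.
Yes, G is 5-colorable

A valid 5-coloring: color 1: [3, 4, 6]; color 2: [1, 5, 7]; color 3: [2, 8].
(χ(G) = 3 ≤ 5.)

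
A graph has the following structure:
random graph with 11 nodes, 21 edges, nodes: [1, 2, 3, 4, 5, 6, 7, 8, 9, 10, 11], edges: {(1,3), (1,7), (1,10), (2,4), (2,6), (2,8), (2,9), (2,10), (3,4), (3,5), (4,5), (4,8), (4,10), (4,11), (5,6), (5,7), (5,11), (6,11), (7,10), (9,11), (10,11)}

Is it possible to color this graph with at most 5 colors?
Yes, G is 5-colorable

A valid 5-coloring: color 1: [1, 4, 6, 9]; color 2: [2, 3, 7, 11]; color 3: [5, 8, 10].
(χ(G) = 3 ≤ 5.)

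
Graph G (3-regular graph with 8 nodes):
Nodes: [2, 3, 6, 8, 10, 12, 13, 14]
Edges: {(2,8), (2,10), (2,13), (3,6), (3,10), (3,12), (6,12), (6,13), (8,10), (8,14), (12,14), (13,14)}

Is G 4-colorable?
Yes, G is 4-colorable

A valid 4-coloring: color 1: [3, 8, 13]; color 2: [10, 12]; color 3: [2, 6, 14].
(χ(G) = 3 ≤ 4.)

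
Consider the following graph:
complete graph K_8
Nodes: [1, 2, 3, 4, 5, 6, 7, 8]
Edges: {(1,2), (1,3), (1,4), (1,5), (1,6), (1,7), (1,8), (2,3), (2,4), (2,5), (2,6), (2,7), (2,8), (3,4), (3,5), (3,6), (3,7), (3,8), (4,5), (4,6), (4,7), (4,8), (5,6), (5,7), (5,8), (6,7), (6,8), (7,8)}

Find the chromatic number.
χ(G) = 8

Clique number ω(G) = 8 (lower bound: χ ≥ ω).
The clique on [1, 2, 3, 4, 5, 6, 7, 8] has size 8, forcing χ ≥ 8, and the coloring below uses 8 colors, so χ(G) = 8.
A valid 8-coloring: color 1: [5]; color 2: [4]; color 3: [3]; color 4: [8]; color 5: [2]; color 6: [1]; color 7: [7]; color 8: [6].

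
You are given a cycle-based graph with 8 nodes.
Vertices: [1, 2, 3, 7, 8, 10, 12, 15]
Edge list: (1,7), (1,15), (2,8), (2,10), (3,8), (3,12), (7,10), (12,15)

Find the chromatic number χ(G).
χ(G) = 2

Clique number ω(G) = 2 (lower bound: χ ≥ ω).
The graph is bipartite (no odd cycle), so 2 colors suffice: χ(G) = 2.
A valid 2-coloring: color 1: [2, 3, 7, 15]; color 2: [1, 8, 10, 12].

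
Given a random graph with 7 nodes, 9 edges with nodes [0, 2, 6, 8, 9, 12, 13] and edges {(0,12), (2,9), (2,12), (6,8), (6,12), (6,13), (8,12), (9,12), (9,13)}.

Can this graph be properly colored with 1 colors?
No, G is not 1-colorable

The clique on vertices [6, 8, 12] has size 3 > 1, so it alone needs 3 colors.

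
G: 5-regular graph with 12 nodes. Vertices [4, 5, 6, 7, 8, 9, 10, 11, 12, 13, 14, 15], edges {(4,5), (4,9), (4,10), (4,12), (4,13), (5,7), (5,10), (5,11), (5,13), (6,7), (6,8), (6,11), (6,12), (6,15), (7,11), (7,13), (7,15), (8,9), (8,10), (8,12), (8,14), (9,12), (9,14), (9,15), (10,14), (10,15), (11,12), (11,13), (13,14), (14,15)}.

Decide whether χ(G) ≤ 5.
A valid 5-coloring: color 1: [4, 8, 11, 15]; color 2: [5, 12, 14]; color 3: [6, 9, 10, 13]; color 4: [7].
(χ(G) = 4 ≤ 5.)

Yes, G is 5-colorable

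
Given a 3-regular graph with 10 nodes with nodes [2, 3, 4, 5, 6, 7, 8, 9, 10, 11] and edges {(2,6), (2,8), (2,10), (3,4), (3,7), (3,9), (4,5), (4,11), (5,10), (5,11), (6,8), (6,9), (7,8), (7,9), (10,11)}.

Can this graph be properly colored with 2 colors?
No, G is not 2-colorable

The clique on vertices [2, 6, 8] has size 3 > 2, so it alone needs 3 colors.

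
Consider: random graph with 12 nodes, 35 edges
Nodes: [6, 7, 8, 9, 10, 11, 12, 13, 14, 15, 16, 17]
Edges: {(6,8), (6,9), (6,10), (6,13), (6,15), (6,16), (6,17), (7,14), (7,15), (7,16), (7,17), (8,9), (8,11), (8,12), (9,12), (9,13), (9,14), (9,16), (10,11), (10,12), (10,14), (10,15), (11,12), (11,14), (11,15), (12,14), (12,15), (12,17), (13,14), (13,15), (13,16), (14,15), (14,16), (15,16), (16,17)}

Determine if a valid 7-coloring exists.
A valid 7-coloring: color 1: [8, 15, 17]; color 2: [6, 14]; color 3: [12, 16]; color 4: [7, 9, 10]; color 5: [11, 13].
(χ(G) = 5 ≤ 7.)

Yes, G is 7-colorable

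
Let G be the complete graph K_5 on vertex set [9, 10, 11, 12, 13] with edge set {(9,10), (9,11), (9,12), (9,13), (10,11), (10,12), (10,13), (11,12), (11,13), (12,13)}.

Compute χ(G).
Clique number ω(G) = 5 (lower bound: χ ≥ ω).
The clique on [9, 10, 11, 12, 13] has size 5, forcing χ ≥ 5, and the coloring below uses 5 colors, so χ(G) = 5.
A valid 5-coloring: color 1: [9]; color 2: [13]; color 3: [11]; color 4: [10]; color 5: [12].

χ(G) = 5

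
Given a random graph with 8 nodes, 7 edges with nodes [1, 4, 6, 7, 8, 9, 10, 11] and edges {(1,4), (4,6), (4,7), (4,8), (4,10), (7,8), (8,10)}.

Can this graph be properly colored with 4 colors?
A valid 4-coloring: color 1: [4, 9, 11]; color 2: [1, 6, 8]; color 3: [7, 10].
(χ(G) = 3 ≤ 4.)

Yes, G is 4-colorable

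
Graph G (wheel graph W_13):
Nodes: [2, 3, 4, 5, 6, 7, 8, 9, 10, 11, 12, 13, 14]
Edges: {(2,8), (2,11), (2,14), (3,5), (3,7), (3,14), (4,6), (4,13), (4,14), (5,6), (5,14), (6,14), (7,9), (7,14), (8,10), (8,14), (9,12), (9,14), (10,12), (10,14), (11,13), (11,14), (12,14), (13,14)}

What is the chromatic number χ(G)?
Clique number ω(G) = 3 (lower bound: χ ≥ ω).
The clique on [2, 8, 14] has size 3, forcing χ ≥ 3, and the coloring below uses 3 colors, so χ(G) = 3.
A valid 3-coloring: color 1: [14]; color 2: [2, 3, 6, 9, 10, 13]; color 3: [4, 5, 7, 8, 11, 12].

χ(G) = 3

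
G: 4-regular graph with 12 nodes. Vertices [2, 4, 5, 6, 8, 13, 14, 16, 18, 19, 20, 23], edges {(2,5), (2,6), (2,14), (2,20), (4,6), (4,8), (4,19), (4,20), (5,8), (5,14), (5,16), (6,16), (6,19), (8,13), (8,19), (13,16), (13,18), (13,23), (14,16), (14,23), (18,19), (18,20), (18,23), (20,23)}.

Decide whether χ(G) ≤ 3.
A valid 3-coloring: color 1: [2, 4, 16, 23]; color 2: [5, 13, 19, 20]; color 3: [6, 8, 14, 18].
(χ(G) = 3 ≤ 3.)

Yes, G is 3-colorable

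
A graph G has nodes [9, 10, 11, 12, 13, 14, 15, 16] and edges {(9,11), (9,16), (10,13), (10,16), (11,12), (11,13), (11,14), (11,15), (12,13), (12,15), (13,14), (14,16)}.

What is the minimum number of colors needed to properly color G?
χ(G) = 3

Clique number ω(G) = 3 (lower bound: χ ≥ ω).
The clique on [11, 12, 13] has size 3, forcing χ ≥ 3, and the coloring below uses 3 colors, so χ(G) = 3.
A valid 3-coloring: color 1: [11, 16]; color 2: [9, 13, 15]; color 3: [10, 12, 14].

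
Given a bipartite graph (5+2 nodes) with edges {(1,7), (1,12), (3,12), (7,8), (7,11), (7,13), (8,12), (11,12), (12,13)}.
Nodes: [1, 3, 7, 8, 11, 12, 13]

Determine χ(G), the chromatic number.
χ(G) = 2

Clique number ω(G) = 2 (lower bound: χ ≥ ω).
The graph is bipartite (no odd cycle), so 2 colors suffice: χ(G) = 2.
A valid 2-coloring: color 1: [7, 12]; color 2: [1, 3, 8, 11, 13].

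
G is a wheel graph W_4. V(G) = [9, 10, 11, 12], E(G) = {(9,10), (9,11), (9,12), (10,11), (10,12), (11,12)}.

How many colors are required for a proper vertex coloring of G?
Clique number ω(G) = 4 (lower bound: χ ≥ ω).
The clique on [9, 10, 11, 12] has size 4, forcing χ ≥ 4, and the coloring below uses 4 colors, so χ(G) = 4.
A valid 4-coloring: color 1: [10]; color 2: [11]; color 3: [12]; color 4: [9].

χ(G) = 4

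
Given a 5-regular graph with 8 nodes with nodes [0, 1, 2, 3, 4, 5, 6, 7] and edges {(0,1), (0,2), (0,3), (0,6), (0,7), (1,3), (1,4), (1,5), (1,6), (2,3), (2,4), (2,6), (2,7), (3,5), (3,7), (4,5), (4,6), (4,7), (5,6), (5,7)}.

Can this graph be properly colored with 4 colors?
Yes, G is 4-colorable

A valid 4-coloring: color 1: [6, 7]; color 2: [0, 5]; color 3: [3, 4]; color 4: [1, 2].
(χ(G) = 4 ≤ 4.)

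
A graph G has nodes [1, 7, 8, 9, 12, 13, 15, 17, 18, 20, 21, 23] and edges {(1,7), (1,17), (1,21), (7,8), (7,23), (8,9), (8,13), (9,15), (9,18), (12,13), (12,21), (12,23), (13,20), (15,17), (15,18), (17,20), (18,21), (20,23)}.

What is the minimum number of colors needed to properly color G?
Clique number ω(G) = 3 (lower bound: χ ≥ ω).
The clique on [9, 15, 18] has size 3, forcing χ ≥ 3, and the coloring below uses 3 colors, so χ(G) = 3.
A valid 3-coloring: color 1: [7, 9, 13, 17, 21]; color 2: [1, 8, 12, 15, 20]; color 3: [18, 23].

χ(G) = 3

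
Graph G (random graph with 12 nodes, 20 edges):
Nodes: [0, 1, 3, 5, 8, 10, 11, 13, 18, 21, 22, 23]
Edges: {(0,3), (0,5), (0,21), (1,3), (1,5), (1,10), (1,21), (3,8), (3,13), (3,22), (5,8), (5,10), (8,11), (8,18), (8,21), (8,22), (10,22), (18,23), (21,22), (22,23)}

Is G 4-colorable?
A valid 4-coloring: color 1: [0, 1, 8, 13, 23]; color 2: [5, 11, 18, 22]; color 3: [3, 10, 21].
(χ(G) = 3 ≤ 4.)

Yes, G is 4-colorable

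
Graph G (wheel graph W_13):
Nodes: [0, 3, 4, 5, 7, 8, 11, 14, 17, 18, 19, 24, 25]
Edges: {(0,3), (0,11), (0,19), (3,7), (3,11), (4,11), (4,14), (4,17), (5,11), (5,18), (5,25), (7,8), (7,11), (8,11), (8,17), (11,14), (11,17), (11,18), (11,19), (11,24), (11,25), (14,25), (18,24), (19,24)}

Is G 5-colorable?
Yes, G is 5-colorable

A valid 5-coloring: color 1: [11]; color 2: [0, 5, 7, 14, 17, 24]; color 3: [3, 4, 8, 18, 19, 25].
(χ(G) = 3 ≤ 5.)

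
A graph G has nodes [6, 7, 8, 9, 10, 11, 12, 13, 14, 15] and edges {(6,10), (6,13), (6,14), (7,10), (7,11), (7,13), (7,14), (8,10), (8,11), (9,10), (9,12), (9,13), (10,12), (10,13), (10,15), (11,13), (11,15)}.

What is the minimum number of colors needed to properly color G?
χ(G) = 3

Clique number ω(G) = 3 (lower bound: χ ≥ ω).
The clique on [9, 10, 12] has size 3, forcing χ ≥ 3, and the coloring below uses 3 colors, so χ(G) = 3.
A valid 3-coloring: color 1: [10, 11, 14]; color 2: [8, 12, 13, 15]; color 3: [6, 7, 9].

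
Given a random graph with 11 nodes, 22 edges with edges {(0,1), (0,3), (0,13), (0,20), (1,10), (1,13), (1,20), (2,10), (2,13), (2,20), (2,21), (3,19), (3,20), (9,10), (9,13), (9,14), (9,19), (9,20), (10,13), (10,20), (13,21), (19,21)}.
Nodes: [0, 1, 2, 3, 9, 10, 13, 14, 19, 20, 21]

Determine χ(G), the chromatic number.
χ(G) = 3

Clique number ω(G) = 3 (lower bound: χ ≥ ω).
The clique on [0, 3, 20] has size 3, forcing χ ≥ 3, and the coloring below uses 3 colors, so χ(G) = 3.
A valid 3-coloring: color 1: [13, 14, 19, 20]; color 2: [1, 2, 3, 9]; color 3: [0, 10, 21].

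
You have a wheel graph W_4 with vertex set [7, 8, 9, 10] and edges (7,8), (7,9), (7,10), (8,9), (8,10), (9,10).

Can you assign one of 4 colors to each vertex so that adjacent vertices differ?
A valid 4-coloring: color 1: [7]; color 2: [8]; color 3: [9]; color 4: [10].
(χ(G) = 4 ≤ 4.)

Yes, G is 4-colorable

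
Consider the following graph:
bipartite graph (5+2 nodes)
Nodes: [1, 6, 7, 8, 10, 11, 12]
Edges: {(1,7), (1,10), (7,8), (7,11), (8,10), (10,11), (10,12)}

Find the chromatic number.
Clique number ω(G) = 2 (lower bound: χ ≥ ω).
The graph is bipartite (no odd cycle), so 2 colors suffice: χ(G) = 2.
A valid 2-coloring: color 1: [6, 7, 10]; color 2: [1, 8, 11, 12].

χ(G) = 2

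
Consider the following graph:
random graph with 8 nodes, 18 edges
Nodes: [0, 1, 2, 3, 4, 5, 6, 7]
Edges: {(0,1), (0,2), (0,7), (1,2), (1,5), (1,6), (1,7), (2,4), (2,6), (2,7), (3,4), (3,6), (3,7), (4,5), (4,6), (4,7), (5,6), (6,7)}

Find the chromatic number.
Clique number ω(G) = 4 (lower bound: χ ≥ ω).
The clique on [0, 1, 2, 7] has size 4, forcing χ ≥ 4, and the coloring below uses 4 colors, so χ(G) = 4.
A valid 4-coloring: color 1: [5, 7]; color 2: [0, 6]; color 3: [1, 4]; color 4: [2, 3].

χ(G) = 4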